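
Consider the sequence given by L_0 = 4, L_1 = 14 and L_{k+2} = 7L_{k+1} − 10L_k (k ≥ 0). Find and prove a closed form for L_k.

Claim: L_k = 2·2^k + 2·5^k.

Base cases: L_0 = 4 and 2·2^0 + 2·5^0 = 4; L_1 = 14 and 2·2^1 + 2·5^1 = 14.
Assume L_j = 2·2^j + 2·5^j for all 0 ≤ j ≤ m, where m ≥ 1.
Then L_{m+1} = 7L_m − 10L_{m−1} = 7·(2·2^m + 2·5^m) − 10·(2·2^{m−1} + 2·5^{m−1}) = 2·(7·2 − 10)2^{m−1} + 2·(7·5 − 10)5^{m−1} = 8·2^{m−1} + 50·5^{m−1} = 2·2^{m+1} + 2·5^{m+1}.
Hence L_k = 2·2^k + 2·5^k for every k ≥ 0, by strong induction.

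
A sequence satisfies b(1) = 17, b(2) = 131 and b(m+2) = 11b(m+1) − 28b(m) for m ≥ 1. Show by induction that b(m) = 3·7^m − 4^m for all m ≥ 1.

Base cases: b(1) = 17 and 3·7^1 − 4^1 = 17; b(2) = 131 and 3·7^2 − 4^2 = 131.
Assume b(i) = 3·7^i − 4^i for all 1 ≤ i ≤ j, where j ≥ 2.
Then b(j+1) = 11b(j) − 28b(j−1) = 11·(3·7^j − 4^j) − 28·(3·7^{j−1} − 4^{j−1}) = 3·(11·7 − 28)7^{j−1} − (11·4 − 28)4^{j−1} = 147·7^{j−1} − 16·4^{j−1} = 3·7^{j+1} − 4^{j+1}.
By strong induction, b(m) = 3·7^m − 4^m for all m ≥ 1.

b(m) = 3·7^m − 4^m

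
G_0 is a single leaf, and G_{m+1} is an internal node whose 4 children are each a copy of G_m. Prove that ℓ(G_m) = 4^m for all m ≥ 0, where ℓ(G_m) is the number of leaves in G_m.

Base case: ℓ(G_0) = 1, and 4^0 = 1.
Assume ℓ(G_j) = 4^j.
Then ℓ(G_{j+1}) = 4·ℓ(G_j) = 4·4^j = 4^{j+1}.
This completes the inductive step, so ℓ(G_m) = 4^m for all m ≥ 0.

ℓ(G_m) = 4^m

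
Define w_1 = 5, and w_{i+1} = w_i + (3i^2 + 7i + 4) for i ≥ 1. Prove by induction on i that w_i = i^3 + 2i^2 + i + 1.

Base case: w_1 = 5, and 1^3 + 2·1^2 + 1 + 1 = 5.
Assume w_r = r^3 + 2r^2 + r + 1.
Then w_{r+1} = w_r + (3r^2 + 7r + 4) = (r^3 + 2r^2 + r + 1) + (3r^2 + 7r + 4) = r^3 + 5r^2 + 8r + 5,
and (r+1)^3 + 2·(r+1)^2 + (r+1) + 1 = r^3 + 5r^2 + 8r + 5.
Hence w_i = i^3 + 2i^2 + i + 1 for every i ≥ 1, by induction.

w_i = i^3 + 2i^2 + i + 1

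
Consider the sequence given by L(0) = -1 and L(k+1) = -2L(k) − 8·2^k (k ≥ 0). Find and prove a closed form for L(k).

Claim: L(k) = (-2)^k − 2·2^k.

Base case: L(0) = -1, and (-2)^0 − 2·2^0 = 1 − 2 = -1.
Assume L(m) = (-2)^m − 2·2^m for some m ≥ 0.
Then L(m+1) = -2L(m) − 8·2^m = -2·((-2)^m − 2·2^m) − 8·2^m = (-2)^{m+1} + 4·2^m − 8·2^m = (-2)^{m+1} − 4·2^m = (-2)^{m+1} − 2·2^{m+1}.
So the formula holds for m+1, and by induction L(k) = (-2)^k − 2·2^k for all k ≥ 0.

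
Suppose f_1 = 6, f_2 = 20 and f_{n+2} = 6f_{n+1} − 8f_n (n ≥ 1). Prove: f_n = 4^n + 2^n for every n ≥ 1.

Base cases: f_1 = 6 and 4^1 + 2^1 = 6; f_2 = 20 and 4^2 + 2^2 = 20.
Assume f_i = 4^i + 2^i for all 1 ≤ i ≤ j, where j ≥ 2.
Then f_{j+1} = 6f_j − 8f_{j−1} = 6·(4^j + 2^j) − 8·(4^{j−1} + 2^{j−1}) = (6·4 − 8)4^{j−1} + (6·2 − 8)2^{j−1} = 16·4^{j−1} + 4·2^{j−1} = 4^{j+1} + 2^{j+1}.
This completes the inductive step, so f_n = 4^n + 2^n for all n ≥ 1.

f_n = 4^n + 2^n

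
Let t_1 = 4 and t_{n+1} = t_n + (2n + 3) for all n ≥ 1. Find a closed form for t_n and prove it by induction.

Claim: t_n = n^2 + 2n + 1.

Base case: t_1 = 4, and 1^2 + 2·1 + 1 = 4.
Assume t_k = k^2 + 2k + 1.
Then t_{k+1} = t_k + (2k + 3) = (k^2 + 2k + 1) + (2k + 3) = k^2 + 4k + 4,
and (k+1)^2 + 2·(k+1) + 1 = k^2 + 4k + 4.
Hence t_n = n^2 + 2n + 1 for every n ≥ 1, by induction.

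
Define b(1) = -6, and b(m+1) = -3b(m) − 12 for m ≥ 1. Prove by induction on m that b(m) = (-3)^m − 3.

Base case: b(1) = -6, and (-3)^1 − 3 = -3 − 3 = -6.
Assume b(j) = (-3)^j − 3 for some j ≥ 1.
Then b(j+1) = -3b(j) − 12 = -3·((-3)^j − 3) − 12 = -3·(-3)^j + 9 − 12 = (-3)^{j+1} − 3.
By induction, b(m) = (-3)^m − 3 for all m ≥ 1.

b(m) = (-3)^m − 3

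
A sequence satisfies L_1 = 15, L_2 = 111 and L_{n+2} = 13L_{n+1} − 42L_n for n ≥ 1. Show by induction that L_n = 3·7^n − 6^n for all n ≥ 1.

Base cases: L_1 = 15 and 3·7^1 − 6^1 = 15; L_2 = 111 and 3·7^2 − 6^2 = 111.
Assume L_j = 3·7^j − 6^j for all 1 ≤ j ≤ k, where k ≥ 2.
Then L_{k+1} = 13L_k − 42L_{k−1} = 13·(3·7^k − 6^k) − 42·(3·7^{k−1} − 6^{k−1}) = 3·(13·7 − 42)7^{k−1} − (13·6 − 42)6^{k−1} = 147·7^{k−1} − 36·6^{k−1} = 3·7^{k+1} − 6^{k+1}.
So the formula holds for k+1, and by strong induction L_n = 3·7^n − 6^n for all n ≥ 1.

L_n = 3·7^n − 6^n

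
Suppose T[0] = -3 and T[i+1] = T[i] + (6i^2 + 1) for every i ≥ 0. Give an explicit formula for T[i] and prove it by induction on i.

Claim: T[i] = 2i^3 − 3i^2 + 2i − 3.

Base case: T[0] = -3, and 2·0^3 − 3·0^2 + 2·0 − 3 = -3.
Assume T[k] = 2k^3 − 3k^2 + 2k − 3.
Then T[k+1] = T[k] + (6k^2 + 1) = (2k^3 − 3k^2 + 2k − 3) + (6k^2 + 1) = 2k^3 + 3k^2 + 2k − 2,
and 2·(k+1)^3 − 3·(k+1)^2 + 2·(k+1) − 3 = 2k^3 + 3k^2 + 2k − 2.
By induction, T[i] = 2i^3 − 3i^2 + 2i − 3 for all i ≥ 0.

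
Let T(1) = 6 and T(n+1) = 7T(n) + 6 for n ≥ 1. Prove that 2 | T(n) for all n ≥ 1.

Base case: T(1) = 6 = 2·3, so 2 | T(1).
Assume 2 | T(j), so T(j) = 2t for some integer t.
Then T(j+1) = 7T(j) + 6 = 7·(2t) + 6 = 2(7t + 3), so 2 | T(j+1).
This completes the inductive step, so 2 | T(n) for all n ≥ 1.

2 | T(n)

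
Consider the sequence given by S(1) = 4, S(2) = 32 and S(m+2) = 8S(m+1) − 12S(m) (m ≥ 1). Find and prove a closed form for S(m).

Claim: S(m) = -2^m + 6^m.

Base cases: S(1) = 4 and -2^1 + 6^1 = 4; S(2) = 32 and -2^2 + 6^2 = 32.
Assume S(j) = -2^j + 6^j for all 1 ≤ j ≤ r, where r ≥ 2.
Then S(r+1) = 8S(r) − 12S(r−1) = 8·(-2^r + 6^r) − 12·(-2^{r−1} + 6^{r−1}) = -(8·2 − 12)2^{r−1} + (8·6 − 12)6^{r−1} = -4·2^{r−1} + 36·6^{r−1} = -2^{r+1} + 6^{r+1}.
This completes the inductive step, so S(m) = -2^m + 6^m for all m ≥ 1.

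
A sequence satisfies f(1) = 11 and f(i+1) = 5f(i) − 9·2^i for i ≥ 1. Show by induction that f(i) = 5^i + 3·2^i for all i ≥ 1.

Base case: f(1) = 11, and 5^1 + 3·2^1 = 5 + 6 = 11.
Assume f(j) = 5^j + 3·2^j for some j ≥ 1.
Then f(j+1) = 5f(j) − 9·2^j = 5·(5^j + 3·2^j) − 9·2^j = 5^{j+1} + 15·2^j − 9·2^j = 5^{j+1} + 6·2^j = 5^{j+1} + 3·2^{j+1}.
Hence f(i) = 5^i + 3·2^i for every i ≥ 1, by induction.

f(i) = 5^i + 3·2^i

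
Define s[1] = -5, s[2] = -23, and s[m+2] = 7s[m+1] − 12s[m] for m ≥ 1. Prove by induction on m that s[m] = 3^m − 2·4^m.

Base cases: s[1] = -5 and 3^1 − 2·4^1 = -5; s[2] = -23 and 3^2 − 2·4^2 = -23.
Assume s[j] = 3^j − 2·4^j for all 1 ≤ j ≤ r, where r ≥ 2.
Then s[r+1] = 7s[r] − 12s[r−1] = 7·(3^r − 2·4^r) − 12·(3^{r−1} − 2·4^{r−1}) = (7·3 − 12)3^{r−1} − 2·(7·4 − 12)4^{r−1} = 9·3^{r−1} − 32·4^{r−1} = 3^{r+1} − 2·4^{r+1}.
So the formula holds for r+1, and by strong induction s[m] = 3^m − 2·4^m for all m ≥ 1.

s[m] = 3^m − 2·4^m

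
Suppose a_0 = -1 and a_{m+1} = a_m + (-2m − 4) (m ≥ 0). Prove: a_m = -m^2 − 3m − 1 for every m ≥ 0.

Base case: a_0 = -1, and -0^2 − 3·0 − 1 = -1.
Assume a_r = -r^2 − 3r − 1.
Then a_{r+1} = a_r + (-2r − 4) = (-r^2 − 3r − 1) + (-2r − 4) = -r^2 − 5r − 5,
and -(r+1)^2 − 3·(r+1) − 1 = -r^2 − 5r − 5.
Hence a_m = -m^2 − 3m − 1 for every m ≥ 0, by induction.

a_m = -m^2 − 3m − 1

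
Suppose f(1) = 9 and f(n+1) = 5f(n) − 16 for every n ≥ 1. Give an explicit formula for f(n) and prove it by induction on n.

Claim: f(n) = 5^n + 4.

Base case: f(1) = 9, and 5^1 + 4 = 5 + 4 = 9.
Assume f(k) = 5^k + 4 for some k ≥ 1.
Then f(k+1) = 5f(k) − 16 = 5·(5^k + 4) − 16 = 5^{k+1} + 20 − 16 = 5^{k+1} + 4.
By induction, f(n) = 5^n + 4 for all n ≥ 1.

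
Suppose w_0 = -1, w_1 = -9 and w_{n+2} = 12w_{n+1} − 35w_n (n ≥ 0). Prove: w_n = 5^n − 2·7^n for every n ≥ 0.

Base cases: w_0 = -1 and 5^0 − 2·7^0 = -1; w_1 = -9 and 5^1 − 2·7^1 = -9.
Assume w_j = 5^j − 2·7^j for all 0 ≤ j ≤ r, where r ≥ 1.
Then w_{r+1} = 12w_r − 35w_{r−1} = 12·(5^r − 2·7^r) − 35·(5^{r−1} − 2·7^{r−1}) = (12·5 − 35)5^{r−1} − 2·(12·7 − 35)7^{r−1} = 25·5^{r−1} − 98·7^{r−1} = 5^{r+1} − 2·7^{r+1}.
By strong induction, w_n = 5^n − 2·7^n for all n ≥ 0.

w_n = 5^n − 2·7^n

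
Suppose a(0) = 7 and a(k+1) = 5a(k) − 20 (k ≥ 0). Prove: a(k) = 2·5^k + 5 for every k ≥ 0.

Base case: a(0) = 7, and 2·5^0 + 5 = 2 + 5 = 7.
Assume a(r) = 2·5^r + 5 for some r ≥ 0.
Then a(r+1) = 5a(r) − 20 = 5·(2·5^r + 5) − 20 = 10·5^r + 25 − 20 = 2·5^{r+1} + 5.
This completes the inductive step, so a(k) = 2·5^k + 5 for all k ≥ 0.

a(k) = 2·5^k + 5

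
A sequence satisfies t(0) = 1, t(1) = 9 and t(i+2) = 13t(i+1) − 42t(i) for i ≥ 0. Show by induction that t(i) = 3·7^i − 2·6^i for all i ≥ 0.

Base cases: t(0) = 1 and 3·7^0 − 2·6^0 = 1; t(1) = 9 and 3·7^1 − 2·6^1 = 9.
Assume t(j) = 3·7^j − 2·6^j for all 0 ≤ j ≤ k, where k ≥ 1.
Then t(k+1) = 13t(k) − 42t(k−1) = 13·(3·7^k − 2·6^k) − 42·(3·7^{k−1} − 2·6^{k−1}) = 3·(13·7 − 42)7^{k−1} − 2·(13·6 − 42)6^{k−1} = 147·7^{k−1} − 72·6^{k−1} = 3·7^{k+1} − 2·6^{k+1}.
By strong induction, t(i) = 3·7^i − 2·6^i for all i ≥ 0.

t(i) = 3·7^i − 2·6^i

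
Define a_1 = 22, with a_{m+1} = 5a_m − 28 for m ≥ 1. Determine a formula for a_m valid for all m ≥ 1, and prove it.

Claim: a_m = 3·5^m + 7.

Base case: a_1 = 22, and 3·5^1 + 7 = 15 + 7 = 22.
Assume a_r = 3·5^r + 7 for some r ≥ 1.
Then a_{r+1} = 5a_r − 28 = 5·(3·5^r + 7) − 28 = 15·5^r + 35 − 28 = 3·5^{r+1} + 7.
So the formula holds for r+1, and by induction a_m = 3·5^m + 7 for all m ≥ 1.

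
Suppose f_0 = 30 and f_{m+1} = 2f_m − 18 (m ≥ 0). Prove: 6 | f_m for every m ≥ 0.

Base case: f_0 = 30 = 6·5, so 6 | f_0.
Assume 6 | f_r, so f_r = 6t for some integer t.
Then f_{r+1} = 2f_r − 18 = 2·(6t) − 18 = 6(2t − 3), so 6 | f_{r+1}.
By induction, 6 | f_m for all m ≥ 0.

6 | f_m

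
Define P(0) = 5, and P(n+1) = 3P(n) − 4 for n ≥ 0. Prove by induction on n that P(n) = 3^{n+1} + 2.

Base case: P(0) = 5, and 3^{0+1} + 2 = 3 + 2 = 5.
Assume P(m) = 3^{m+1} + 2 for some m ≥ 0.
Then P(m+1) = 3P(m) − 4 = 3·(3^{m+1} + 2) − 4 = 3^{m+2} + 6 − 4 = 3^{m+2} + 2.
By induction, P(n) = 3^{n+1} + 2 for all n ≥ 0.

P(n) = 3^{n+1} + 2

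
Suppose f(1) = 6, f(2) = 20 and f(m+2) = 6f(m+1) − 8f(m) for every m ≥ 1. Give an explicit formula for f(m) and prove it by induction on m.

Claim: f(m) = 4^m + 2^m.

Base cases: f(1) = 6 and 4^1 + 2^1 = 6; f(2) = 20 and 4^2 + 2^2 = 20.
Assume f(j) = 4^j + 2^j for all 1 ≤ j ≤ r, where r ≥ 2.
Then f(r+1) = 6f(r) − 8f(r−1) = 6·(4^r + 2^r) − 8·(4^{r−1} + 2^{r−1}) = (6·4 − 8)4^{r−1} + (6·2 − 8)2^{r−1} = 16·4^{r−1} + 4·2^{r−1} = 4^{r+1} + 2^{r+1}.
So the formula holds for r+1, and by strong induction f(m) = 4^m + 2^m for all m ≥ 1.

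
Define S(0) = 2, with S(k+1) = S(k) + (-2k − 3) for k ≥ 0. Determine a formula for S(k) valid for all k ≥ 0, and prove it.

Claim: S(k) = -k^2 − 2k + 2.

Base case: S(0) = 2, and -0^2 − 2·0 + 2 = 2.
Assume S(j) = -j^2 − 2j + 2.
Then S(j+1) = S(j) + (-2j − 3) = (-j^2 − 2j + 2) + (-2j − 3) = -j^2 − 4j − 1,
and -(j+1)^2 − 2·(j+1) + 2 = -j^2 − 4j − 1.
By induction, S(k) = -k^2 − 2k + 2 for all k ≥ 0.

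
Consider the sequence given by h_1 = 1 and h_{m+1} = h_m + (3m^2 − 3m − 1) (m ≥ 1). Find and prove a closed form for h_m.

Claim: h_m = m^3 − 3m^2 + m + 2.

Base case: h_1 = 1, and 1^3 − 3·1^2 + 1 + 2 = 1.
Assume h_k = k^3 − 3k^2 + k + 2.
Then h_{k+1} = h_k + (3k^2 − 3k − 1) = (k^3 − 3k^2 + k + 2) + (3k^2 − 3k − 1) = k^3 − 2k + 1,
and (k+1)^3 − 3·(k+1)^2 + (k+1) + 2 = k^3 − 2k + 1.
Hence h_m = m^3 − 3m^2 + m + 2 for every m ≥ 1, by induction.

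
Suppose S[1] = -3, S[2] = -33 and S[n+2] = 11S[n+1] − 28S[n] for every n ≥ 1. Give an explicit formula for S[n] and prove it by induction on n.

Claim: S[n] = -7^n + 4^n.

Base cases: S[1] = -3 and -7^1 + 4^1 = -3; S[2] = -33 and -7^2 + 4^2 = -33.
Assume S[j] = -7^j + 4^j for all 1 ≤ j ≤ k, where k ≥ 2.
Then S[k+1] = 11S[k] − 28S[k−1] = 11·(-7^k + 4^k) − 28·(-7^{k−1} + 4^{k−1}) = -(11·7 − 28)7^{k−1} + (11·4 − 28)4^{k−1} = -49·7^{k−1} + 16·4^{k−1} = -7^{k+1} + 4^{k+1}.
By strong induction, S[n] = -7^n + 4^n for all n ≥ 1.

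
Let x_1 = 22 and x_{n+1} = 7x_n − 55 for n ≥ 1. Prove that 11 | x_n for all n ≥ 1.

Base case: x_1 = 22 = 11·2, so 11 | x_1.
Assume 11 | x_j, so x_j = 11t for some integer t.
Then x_{j+1} = 7x_j − 55 = 7·(11t) − 55 = 11(7t − 5), so 11 | x_{j+1}.
Hence 11 | x_n for every n ≥ 1, by induction.

11 | x_n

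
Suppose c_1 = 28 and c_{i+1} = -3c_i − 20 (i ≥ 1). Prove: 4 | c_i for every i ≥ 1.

Base case: c_1 = 28 = 4·7, so 4 | c_1.
Assume 4 | c_k, so c_k = 4t for some integer t.
Then c_{k+1} = -3c_k − 20 = -3·(4t) − 20 = 4(-3t − 5), so 4 | c_{k+1}.
By induction, 4 | c_i for all i ≥ 1.

4 | c_i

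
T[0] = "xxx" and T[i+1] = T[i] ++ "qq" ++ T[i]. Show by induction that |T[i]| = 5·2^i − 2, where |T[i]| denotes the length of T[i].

Base case: |T[0]| = 3, and 5·2^0 − 2 = 3.
Assume |T[m]| = 5·2^m − 2.
Then |T[m+1]| = |T[m]| + 2 + |T[m]| = 2|T[m]| + 2 = 2(5·2^m − 2) + 2 = 5·2^{m+1} − 4 + 2 = 5·2^{m+1} − 2.
By induction, |T[i]| = 5·2^i − 2 for all i ≥ 0.

|T[i]| = 5·2^i − 2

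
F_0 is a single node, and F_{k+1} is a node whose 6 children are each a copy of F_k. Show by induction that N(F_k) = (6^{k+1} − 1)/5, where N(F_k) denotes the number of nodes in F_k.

Base case: N(F_0) = 1, and (6^{0+1} − 1)/5 = 1.
Assume N(F_r) = (6^{r+1} − 1)/5.
Then N(F_{r+1}) = 1 + 6N(F_r) = 1 + 6·(6^{r+1} − 1)/5 = 1 + (6^{r+2} − 6)/5 = (5 + 6^{r+2} − 6)/5 = (6^{r+2} − 1)/5.
Hence N(F_k) = (6^{k+1} − 1)/5 for every k ≥ 0, by induction.

N(F_k) = (6^{k+1} − 1)/5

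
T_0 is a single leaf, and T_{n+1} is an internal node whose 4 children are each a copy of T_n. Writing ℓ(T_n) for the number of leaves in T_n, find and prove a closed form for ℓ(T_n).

Claim: ℓ(T_n) = 4^n.

Base case: ℓ(T_0) = 1, and 4^0 = 1.
Assume ℓ(T_m) = 4^m.
Then ℓ(T_{m+1}) = 4·ℓ(T_m) = 4·4^m = 4^{m+1}.
Hence ℓ(T_n) = 4^n for every n ≥ 0, by induction.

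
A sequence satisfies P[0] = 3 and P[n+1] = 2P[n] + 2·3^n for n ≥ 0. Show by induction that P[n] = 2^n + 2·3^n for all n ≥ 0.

Base case: P[0] = 3, and 2^0 + 2·3^0 = 1 + 2 = 3.
Assume P[j] = 2^j + 2·3^j for some j ≥ 0.
Then P[j+1] = 2P[j] + 2·3^j = 2·(2^j + 2·3^j) + 2·3^j = 2^{j+1} + 4·3^j + 2·3^j = 2^{j+1} + 6·3^j = 2^{j+1} + 2·3^{j+1}.
Hence P[n] = 2^n + 2·3^n for every n ≥ 0, by induction.

P[n] = 2^n + 2·3^n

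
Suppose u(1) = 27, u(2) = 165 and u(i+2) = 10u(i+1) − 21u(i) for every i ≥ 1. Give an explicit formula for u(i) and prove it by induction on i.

Claim: u(i) = 3·7^i + 2·3^i.

Base cases: u(1) = 27 and 3·7^1 + 2·3^1 = 27; u(2) = 165 and 3·7^2 + 2·3^2 = 165.
Assume u(j) = 3·7^j + 2·3^j for all 1 ≤ j ≤ r, where r ≥ 2.
Then u(r+1) = 10u(r) − 21u(r−1) = 10·(3·7^r + 2·3^r) − 21·(3·7^{r−1} + 2·3^{r−1}) = 3·(10·7 − 21)7^{r−1} + 2·(10·3 − 21)3^{r−1} = 147·7^{r−1} + 18·3^{r−1} = 3·7^{r+1} + 2·3^{r+1}.
So the formula holds for r+1, and by strong induction u(i) = 3·7^i + 2·3^i for all i ≥ 1.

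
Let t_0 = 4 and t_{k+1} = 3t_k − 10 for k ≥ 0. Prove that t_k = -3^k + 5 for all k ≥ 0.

Base case: t_0 = 4, and -3^0 + 5 = -1 + 5 = 4.
Assume t_r = -3^r + 5 for some r ≥ 0.
Then t_{r+1} = 3t_r − 10 = 3·(-3^r + 5) − 10 = -3^{r+1} + 15 − 10 = -3^{r+1} + 5.
So the formula holds for r+1, and by induction t_k = -3^k + 5 for all k ≥ 0.

t_k = -3^k + 5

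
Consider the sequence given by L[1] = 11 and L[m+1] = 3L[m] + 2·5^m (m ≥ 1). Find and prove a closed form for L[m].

Claim: L[m] = 2·3^m + 5^m.

Base case: L[1] = 11, and 2·3^1 + 5^1 = 6 + 5 = 11.
Assume L[k] = 2·3^k + 5^k for some k ≥ 1.
Then L[k+1] = 3L[k] + 2·5^k = 3·(2·3^k + 5^k) + 2·5^k = 2·3^{k+1} + 3·5^k + 2·5^k = 2·3^{k+1} + 5·5^k = 2·3^{k+1} + 5^{k+1}.
Hence L[m] = 2·3^m + 5^m for every m ≥ 1, by induction.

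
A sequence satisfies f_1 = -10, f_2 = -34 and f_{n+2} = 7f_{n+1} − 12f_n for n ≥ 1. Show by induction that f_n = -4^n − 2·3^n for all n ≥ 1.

Base cases: f_1 = -10 and -4^1 − 2·3^1 = -10; f_2 = -34 and -4^2 − 2·3^2 = -34.
Assume f_j = -4^j − 2·3^j for all 1 ≤ j ≤ r, where r ≥ 2.
Then f_{r+1} = 7f_r − 12f_{r−1} = 7·(-4^r − 2·3^r) − 12·(-4^{r−1} − 2·3^{r−1}) = -(7·4 − 12)4^{r−1} − 2·(7·3 − 12)3^{r−1} = -16·4^{r−1} − 18·3^{r−1} = -4^{r+1} − 2·3^{r+1}.
By strong induction, f_n = -4^n − 2·3^n for all n ≥ 1.

f_n = -4^n − 2·3^n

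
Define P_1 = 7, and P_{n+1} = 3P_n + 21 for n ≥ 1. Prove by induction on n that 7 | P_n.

Base case: P_1 = 7 = 7·1, so 7 | P_1.
Assume 7 | P_r, so P_r = 7t for some integer t.
Then P_{r+1} = 3P_r + 21 = 3·(7t) + 21 = 7(3t + 3), so 7 | P_{r+1}.
So the property holds for r+1, and by induction 7 | P_n for all n ≥ 1.

7 | P_n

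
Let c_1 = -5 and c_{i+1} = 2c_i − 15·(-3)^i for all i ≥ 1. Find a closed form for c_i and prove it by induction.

Claim: c_i = 2·2^i + 3·(-3)^i.

Base case: c_1 = -5, and 2·2^1 + 3·(-3)^1 = 4 − 9 = -5.
Assume c_r = 2·2^r + 3·(-3)^r for some r ≥ 1.
Then c_{r+1} = 2c_r − 15·(-3)^r = 2·(2·2^r + 3·(-3)^r) − 15·(-3)^r = 2·2^{r+1} + 6·(-3)^r − 15·(-3)^r = 2·2^{r+1} − 9·(-3)^r = 2·2^{r+1} + 3·(-3)^{r+1}.
Hence c_i = 2·2^i + 3·(-3)^i for every i ≥ 1, by induction.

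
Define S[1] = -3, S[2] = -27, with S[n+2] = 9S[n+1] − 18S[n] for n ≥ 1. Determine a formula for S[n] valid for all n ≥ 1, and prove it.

Claim: S[n] = 3^n − 6^n.

Base cases: S[1] = -3 and 3^1 − 6^1 = -3; S[2] = -27 and 3^2 − 6^2 = -27.
Assume S[i] = 3^i − 6^i for all 1 ≤ i ≤ j, where j ≥ 2.
Then S[j+1] = 9S[j] − 18S[j−1] = 9·(3^j − 6^j) − 18·(3^{j−1} − 6^{j−1}) = (9·3 − 18)3^{j−1} − (9·6 − 18)6^{j−1} = 9·3^{j−1} − 36·6^{j−1} = 3^{j+1} − 6^{j+1}.
This completes the inductive step, so S[n] = 3^n − 6^n for all n ≥ 1.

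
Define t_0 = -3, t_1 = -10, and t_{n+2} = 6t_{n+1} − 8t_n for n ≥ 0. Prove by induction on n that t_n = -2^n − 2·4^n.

Base cases: t_0 = -3 and -2^0 − 2·4^0 = -3; t_1 = -10 and -2^1 − 2·4^1 = -10.
Assume t_i = -2^i − 2·4^i for all 0 ≤ i ≤ j, where j ≥ 1.
Then t_{j+1} = 6t_j − 8t_{j−1} = 6·(-2^j − 2·4^j) − 8·(-2^{j−1} − 2·4^{j−1}) = -(6·2 − 8)2^{j−1} − 2·(6·4 − 8)4^{j−1} = -4·2^{j−1} − 32·4^{j−1} = -2^{j+1} − 2·4^{j+1}.
By strong induction, t_n = -2^n − 2·4^n for all n ≥ 0.

t_n = -2^n − 2·4^n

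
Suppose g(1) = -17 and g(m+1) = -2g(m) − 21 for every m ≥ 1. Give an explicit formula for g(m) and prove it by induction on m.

Claim: g(m) = 5·(-2)^m − 7.

Base case: g(1) = -17, and 5·(-2)^1 − 7 = -10 − 7 = -17.
Assume g(r) = 5·(-2)^r − 7 for some r ≥ 1.
Then g(r+1) = -2g(r) − 21 = -2·(5·(-2)^r − 7) − 21 = -10·(-2)^r + 14 − 21 = 5·(-2)^{r+1} − 7.
Hence g(m) = 5·(-2)^m − 7 for every m ≥ 1, by induction.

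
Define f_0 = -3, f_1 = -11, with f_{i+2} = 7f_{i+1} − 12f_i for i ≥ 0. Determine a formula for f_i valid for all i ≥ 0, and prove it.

Claim: f_i = -3^i − 2·4^i.

Base cases: f_0 = -3 and -3^0 − 2·4^0 = -3; f_1 = -11 and -3^1 − 2·4^1 = -11.
Assume f_t = -3^t − 2·4^t for all 0 ≤ t ≤ j, where j ≥ 1.
Then f_{j+1} = 7f_j − 12f_{j−1} = 7·(-3^j − 2·4^j) − 12·(-3^{j−1} − 2·4^{j−1}) = -(7·3 − 12)3^{j−1} − 2·(7·4 − 12)4^{j−1} = -9·3^{j−1} − 32·4^{j−1} = -3^{j+1} − 2·4^{j+1}.
This completes the inductive step, so f_i = -3^i − 2·4^i for all i ≥ 0.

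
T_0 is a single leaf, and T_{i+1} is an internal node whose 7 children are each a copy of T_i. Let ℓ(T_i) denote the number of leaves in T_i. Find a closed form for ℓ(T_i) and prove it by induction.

Claim: ℓ(T_i) = 7^i.

Base case: ℓ(T_0) = 1, and 7^0 = 1.
Assume ℓ(T_k) = 7^k.
Then ℓ(T_{k+1}) = 7·ℓ(T_k) = 7·7^k = 7^{k+1}.
By induction, ℓ(T_i) = 7^i for all i ≥ 0.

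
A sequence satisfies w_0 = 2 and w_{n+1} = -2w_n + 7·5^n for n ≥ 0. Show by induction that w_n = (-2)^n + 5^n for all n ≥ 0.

Base case: w_0 = 2, and (-2)^0 + 5^0 = 1 + 1 = 2.
Assume w_k = (-2)^k + 5^k for some k ≥ 0.
Then w_{k+1} = -2w_k + 7·5^k = -2·((-2)^k + 5^k) + 7·5^k = (-2)^{k+1} − 2·5^k + 7·5^k = (-2)^{k+1} + 5·5^k = (-2)^{k+1} + 5^{k+1}.
So the formula holds for k+1, and by induction w_n = (-2)^n + 5^n for all n ≥ 0.

w_n = (-2)^n + 5^n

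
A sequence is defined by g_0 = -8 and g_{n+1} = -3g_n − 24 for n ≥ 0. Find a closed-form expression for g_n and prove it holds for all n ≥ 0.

Claim: g_n = -2·(-3)^n − 6.

Base case: g_0 = -8, and -2·(-3)^0 − 6 = -2 − 6 = -8.
Assume g_r = -2·(-3)^r − 6 for some r ≥ 0.
Then g_{r+1} = -3g_r − 24 = -3·(-2·(-3)^r − 6) − 24 = 6·(-3)^r + 18 − 24 = -2·(-3)^{r+1} − 6.
This completes the inductive step, so g_n = -2·(-3)^n − 6 for all n ≥ 0.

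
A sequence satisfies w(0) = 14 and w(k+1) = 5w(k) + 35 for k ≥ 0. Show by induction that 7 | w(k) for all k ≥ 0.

Base case: w(0) = 14 = 7·2, so 7 | w(0).
Assume 7 | w(m), so w(m) = 7t for some integer t.
Then w(m+1) = 5w(m) + 35 = 5·(7t) + 35 = 7(5t + 5), so 7 | w(m+1).
This completes the inductive step, so 7 | w(k) for all k ≥ 0.

7 | w(k)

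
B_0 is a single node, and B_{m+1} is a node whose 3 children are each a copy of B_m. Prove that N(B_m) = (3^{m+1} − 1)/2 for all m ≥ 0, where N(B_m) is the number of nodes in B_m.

Base case: N(B_0) = 1, and (3^{0+1} − 1)/2 = 1.
Assume N(B_r) = (3^{r+1} − 1)/2.
Then N(B_{r+1}) = 1 + 3N(B_r) = 1 + 3·(3^{r+1} − 1)/2 = 1 + (3^{r+2} − 3)/2 = (2 + 3^{r+2} − 3)/2 = (3^{r+2} − 1)/2.
This completes the inductive step, so N(B_m) = (3^{m+1} − 1)/2 for all m ≥ 0.

N(B_m) = (3^{m+1} − 1)/2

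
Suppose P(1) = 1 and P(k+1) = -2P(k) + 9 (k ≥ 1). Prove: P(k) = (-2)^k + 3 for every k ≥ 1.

Base case: P(1) = 1, and (-2)^1 + 3 = -2 + 3 = 1.
Assume P(r) = (-2)^r + 3 for some r ≥ 1.
Then P(r+1) = -2P(r) + 9 = -2·((-2)^r + 3) + 9 = -2·(-2)^r − 6 + 9 = (-2)^{r+1} + 3.
So the formula holds for r+1, and by induction P(k) = (-2)^k + 3 for all k ≥ 1.

P(k) = (-2)^k + 3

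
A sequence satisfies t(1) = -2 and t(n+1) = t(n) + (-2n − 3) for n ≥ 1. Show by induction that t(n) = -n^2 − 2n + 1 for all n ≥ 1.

Base case: t(1) = -2, and -1^2 − 2·1 + 1 = -2.
Assume t(m) = -m^2 − 2m + 1.
Then t(m+1) = t(m) + (-2m − 3) = (-m^2 − 2m + 1) + (-2m − 3) = -m^2 − 4m − 2,
and -(m+1)^2 − 2·(m+1) + 1 = -m^2 − 4m − 2.
This completes the inductive step, so t(n) = -n^2 − 2n + 1 for all n ≥ 1.

t(n) = -n^2 − 2n + 1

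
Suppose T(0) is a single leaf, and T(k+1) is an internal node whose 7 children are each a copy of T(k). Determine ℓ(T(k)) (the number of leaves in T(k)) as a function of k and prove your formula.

Claim: ℓ(T(k)) = 7^k.

Base case: ℓ(T(0)) = 1, and 7^0 = 1.
Assume ℓ(T(r)) = 7^r.
Then ℓ(T(r+1)) = 7·ℓ(T(r)) = 7·7^r = 7^{r+1}.
This completes the inductive step, so ℓ(T(k)) = 7^k for all k ≥ 0.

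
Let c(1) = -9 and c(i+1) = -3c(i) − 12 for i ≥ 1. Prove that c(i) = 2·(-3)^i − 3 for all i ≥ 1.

Base case: c(1) = -9, and 2·(-3)^1 − 3 = -6 − 3 = -9.
Assume c(k) = 2·(-3)^k − 3 for some k ≥ 1.
Then c(k+1) = -3c(k) − 12 = -3·(2·(-3)^k − 3) − 12 = -6·(-3)^k + 9 − 12 = 2·(-3)^{k+1} − 3.
By induction, c(i) = 2·(-3)^i − 3 for all i ≥ 1.

c(i) = 2·(-3)^i − 3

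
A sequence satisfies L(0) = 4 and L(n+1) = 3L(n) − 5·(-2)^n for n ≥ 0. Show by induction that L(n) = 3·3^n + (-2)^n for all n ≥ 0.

Base case: L(0) = 4, and 3·3^0 + (-2)^0 = 3 + 1 = 4.
Assume L(k) = 3·3^k + (-2)^k for some k ≥ 0.
Then L(k+1) = 3L(k) − 5·(-2)^k = 3·(3·3^k + (-2)^k) − 5·(-2)^k = 3·3^{k+1} + 3·(-2)^k − 5·(-2)^k = 3·3^{k+1} − 2·(-2)^k = 3·3^{k+1} + (-2)^{k+1}.
Hence L(n) = 3·3^n + (-2)^n for every n ≥ 0, by induction.

L(n) = 3·3^n + (-2)^n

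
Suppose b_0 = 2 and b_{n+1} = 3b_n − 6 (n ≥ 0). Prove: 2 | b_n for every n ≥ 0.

Base case: b_0 = 2 = 2·1, so 2 | b_0.
Assume 2 | b_k, so b_k = 2t for some integer t.
Then b_{k+1} = 3b_k − 6 = 3·(2t) − 6 = 2(3t − 3), so 2 | b_{k+1}.
Hence 2 | b_n for every n ≥ 0, by induction.

2 | b_n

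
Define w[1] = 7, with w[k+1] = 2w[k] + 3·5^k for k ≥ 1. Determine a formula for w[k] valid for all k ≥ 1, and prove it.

Claim: w[k] = 2^k + 5^k.

Base case: w[1] = 7, and 2^1 + 5^1 = 2 + 5 = 7.
Assume w[m] = 2^m + 5^m for some m ≥ 1.
Then w[m+1] = 2w[m] + 3·5^m = 2·(2^m + 5^m) + 3·5^m = 2^{m+1} + 2·5^m + 3·5^m = 2^{m+1} + 5·5^m = 2^{m+1} + 5^{m+1}.
Hence w[k] = 2^k + 5^k for every k ≥ 1, by induction.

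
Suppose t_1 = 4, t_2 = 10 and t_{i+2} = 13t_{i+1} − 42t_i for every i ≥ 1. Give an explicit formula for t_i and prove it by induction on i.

Claim: t_i = 3·6^i − 2·7^i.

Base cases: t_1 = 4 and 3·6^1 − 2·7^1 = 4; t_2 = 10 and 3·6^2 − 2·7^2 = 10.
Assume t_j = 3·6^j − 2·7^j for all 1 ≤ j ≤ k, where k ≥ 2.
Then t_{k+1} = 13t_k − 42t_{k−1} = 13·(3·6^k − 2·7^k) − 42·(3·6^{k−1} − 2·7^{k−1}) = 3·(13·6 − 42)6^{k−1} − 2·(13·7 − 42)7^{k−1} = 108·6^{k−1} − 98·7^{k−1} = 3·6^{k+1} − 2·7^{k+1}.
This completes the inductive step, so t_i = 3·6^i − 2·7^i for all i ≥ 1.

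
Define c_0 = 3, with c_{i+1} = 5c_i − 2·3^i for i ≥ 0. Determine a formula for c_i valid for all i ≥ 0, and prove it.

Claim: c_i = 2·5^i + 3^i.

Base case: c_0 = 3, and 2·5^0 + 3^0 = 2 + 1 = 3.
Assume c_m = 2·5^m + 3^m for some m ≥ 0.
Then c_{m+1} = 5c_m − 2·3^m = 5·(2·5^m + 3^m) − 2·3^m = 2·5^{m+1} + 5·3^m − 2·3^m = 2·5^{m+1} + 3·3^m = 2·5^{m+1} + 3^{m+1}.
So the formula holds for m+1, and by induction c_i = 2·5^i + 3^i for all i ≥ 0.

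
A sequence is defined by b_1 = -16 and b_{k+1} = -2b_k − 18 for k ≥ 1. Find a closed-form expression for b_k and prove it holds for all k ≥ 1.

Claim: b_k = 5·(-2)^k − 6.

Base case: b_1 = -16, and 5·(-2)^1 − 6 = -10 − 6 = -16.
Assume b_m = 5·(-2)^m − 6 for some m ≥ 1.
Then b_{m+1} = -2b_m − 18 = -2·(5·(-2)^m − 6) − 18 = -10·(-2)^m + 12 − 18 = 5·(-2)^{m+1} − 6.
So the formula holds for m+1, and by induction b_k = 5·(-2)^k − 6 for all k ≥ 1.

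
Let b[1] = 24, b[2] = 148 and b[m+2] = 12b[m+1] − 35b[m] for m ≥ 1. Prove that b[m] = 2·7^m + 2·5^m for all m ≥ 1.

Base cases: b[1] = 24 and 2·7^1 + 2·5^1 = 24; b[2] = 148 and 2·7^2 + 2·5^2 = 148.
Assume b[j] = 2·7^j + 2·5^j for all 1 ≤ j ≤ k, where k ≥ 2.
Then b[k+1] = 12b[k] − 35b[k−1] = 12·(2·7^k + 2·5^k) − 35·(2·7^{k−1} + 2·5^{k−1}) = 2·(12·7 − 35)7^{k−1} + 2·(12·5 − 35)5^{k−1} = 98·7^{k−1} + 50·5^{k−1} = 2·7^{k+1} + 2·5^{k+1}.
This completes the inductive step, so b[m] = 2·7^m + 2·5^m for all m ≥ 1.

b[m] = 2·7^m + 2·5^m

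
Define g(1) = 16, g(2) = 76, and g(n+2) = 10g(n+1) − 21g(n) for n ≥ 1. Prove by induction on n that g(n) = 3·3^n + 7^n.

Base cases: g(1) = 16 and 3·3^1 + 7^1 = 16; g(2) = 76 and 3·3^2 + 7^2 = 76.
Assume g(j) = 3·3^j + 7^j for all 1 ≤ j ≤ m, where m ≥ 2.
Then g(m+1) = 10g(m) − 21g(m−1) = 10·(3·3^m + 7^m) − 21·(3·3^{m−1} + 7^{m−1}) = 3·(10·3 − 21)3^{m−1} + (10·7 − 21)7^{m−1} = 27·3^{m−1} + 49·7^{m−1} = 3·3^{m+1} + 7^{m+1}.
By strong induction, g(n) = 3·3^n + 7^n for all n ≥ 1.

g(n) = 3·3^n + 7^n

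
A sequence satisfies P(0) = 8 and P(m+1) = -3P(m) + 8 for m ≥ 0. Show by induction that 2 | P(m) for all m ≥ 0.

Base case: P(0) = 8 = 2·4, so 2 | P(0).
Assume 2 | P(k), so P(k) = 2t for some integer t.
Then P(k+1) = -3P(k) + 8 = -3·(2t) + 8 = 2(-3t + 4), so 2 | P(k+1).
This completes the inductive step, so 2 | P(m) for all m ≥ 0.

2 | P(m)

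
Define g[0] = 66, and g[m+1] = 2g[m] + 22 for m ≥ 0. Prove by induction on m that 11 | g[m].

Base case: g[0] = 66 = 11·6, so 11 | g[0].
Assume 11 | g[j], so g[j] = 11t for some integer t.
Then g[j+1] = 2g[j] + 22 = 2·(11t) + 22 = 11(2t + 2), so 11 | g[j+1].
This completes the inductive step, so 11 | g[m] for all m ≥ 0.

11 | g[m]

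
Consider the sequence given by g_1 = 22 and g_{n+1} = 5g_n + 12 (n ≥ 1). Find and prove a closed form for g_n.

Claim: g_n = 5^{n+1} − 3.

Base case: g_1 = 22, and 5^{1+1} − 3 = 25 − 3 = 22.
Assume g_k = 5^{k+1} − 3 for some k ≥ 1.
Then g_{k+1} = 5g_k + 12 = 5·(5^{k+1} − 3) + 12 = 5^{k+2} − 15 + 12 = 5^{k+2} − 3.
This completes the inductive step, so g_n = 5^{n+1} − 3 for all n ≥ 1.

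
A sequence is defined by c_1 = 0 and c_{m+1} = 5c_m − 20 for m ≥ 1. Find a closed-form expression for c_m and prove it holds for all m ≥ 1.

Claim: c_m = -5^m + 5.

Base case: c_1 = 0, and -5^1 + 5 = -5 + 5 = 0.
Assume c_j = -5^j + 5 for some j ≥ 1.
Then c_{j+1} = 5c_j − 20 = 5·(-5^j + 5) − 20 = -5^{j+1} + 25 − 20 = -5^{j+1} + 5.
So the formula holds for j+1, and by induction c_m = -5^m + 5 for all m ≥ 1.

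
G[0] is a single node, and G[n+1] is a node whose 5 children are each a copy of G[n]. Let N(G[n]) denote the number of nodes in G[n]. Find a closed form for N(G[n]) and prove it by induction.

Claim: N(G[n]) = (5^{n+1} − 1)/4.

Base case: N(G[0]) = 1, and (5^{0+1} − 1)/4 = 1.
Assume N(G[k]) = (5^{k+1} − 1)/4.
Then N(G[k+1]) = 1 + 5N(G[k]) = 1 + 5·(5^{k+1} − 1)/4 = 1 + (5^{k+2} − 5)/4 = (4 + 5^{k+2} − 5)/4 = (5^{k+2} − 1)/4.
So the formula holds for k+1, and by induction N(G[n]) = (5^{n+1} − 1)/4 for all n ≥ 0.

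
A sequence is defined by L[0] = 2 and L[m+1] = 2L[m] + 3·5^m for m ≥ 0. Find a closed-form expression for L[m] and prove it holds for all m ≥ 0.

Claim: L[m] = 2^m + 5^m.

Base case: L[0] = 2, and 2^0 + 5^0 = 1 + 1 = 2.
Assume L[r] = 2^r + 5^r for some r ≥ 0.
Then L[r+1] = 2L[r] + 3·5^r = 2·(2^r + 5^r) + 3·5^r = 2^{r+1} + 2·5^r + 3·5^r = 2^{r+1} + 5·5^r = 2^{r+1} + 5^{r+1}.
Hence L[m] = 2^m + 5^m for every m ≥ 0, by induction.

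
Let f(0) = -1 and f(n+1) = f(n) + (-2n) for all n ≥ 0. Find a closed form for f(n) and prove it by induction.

Claim: f(n) = -n^2 + n − 1.

Base case: f(0) = -1, and -0^2 + 0 − 1 = -1.
Assume f(m) = -m^2 + m − 1.
Then f(m+1) = f(m) + (-2m) = (-m^2 + m − 1) + (-2m) = -m^2 − m − 1,
and -(m+1)^2 + (m+1) − 1 = -m^2 − m − 1.
By induction, f(n) = -n^2 + n − 1 for all n ≥ 0.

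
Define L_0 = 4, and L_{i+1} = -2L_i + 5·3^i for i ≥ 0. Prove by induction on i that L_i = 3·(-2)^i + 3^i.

Base case: L_0 = 4, and 3·(-2)^0 + 3^0 = 3 + 1 = 4.
Assume L_r = 3·(-2)^r + 3^r for some r ≥ 0.
Then L_{r+1} = -2L_r + 5·3^r = -2·(3·(-2)^r + 3^r) + 5·3^r = 3·(-2)^{r+1} − 2·3^r + 5·3^r = 3·(-2)^{r+1} + 3·3^r = 3·(-2)^{r+1} + 3^{r+1}.
So the formula holds for r+1, and by induction L_i = 3·(-2)^i + 3^i for all i ≥ 0.

L_i = 3·(-2)^i + 3^i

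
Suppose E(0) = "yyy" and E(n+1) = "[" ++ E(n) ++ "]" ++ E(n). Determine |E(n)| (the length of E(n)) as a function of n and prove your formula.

Claim: |E(n)| = 5·2^n − 2.

Base case: |E(0)| = 3, and 5·2^0 − 2 = 3.
Assume |E(k)| = 5·2^k − 2.
Then |E(k+1)| = 1 + |E(k)| + 1 + |E(k)| = 2|E(k)| + 2 = 2(5·2^k − 2) + 2 = 5·2^{k+1} − 4 + 2 = 5·2^{k+1} − 2.
This completes the inductive step, so |E(n)| = 5·2^n − 2 for all n ≥ 0.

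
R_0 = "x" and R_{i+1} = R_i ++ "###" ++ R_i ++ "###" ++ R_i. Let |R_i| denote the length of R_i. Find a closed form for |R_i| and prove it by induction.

Claim: |R_i| = 4·3^i − 3.

Base case: |R_0| = 1, and 4·3^0 − 3 = 1.
Assume |R_m| = 4·3^m − 3.
Then |R_{m+1}| = 3|R_m| + 6 = 3(4·3^m − 3) + 6 = 4·3^{m+1} − 9 + 6 = 4·3^{m+1} − 3.
This completes the inductive step, so |R_i| = 4·3^i − 3 for all i ≥ 0.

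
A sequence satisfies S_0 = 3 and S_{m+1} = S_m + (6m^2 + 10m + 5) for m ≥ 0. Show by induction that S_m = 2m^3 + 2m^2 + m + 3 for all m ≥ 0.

Base case: S_0 = 3, and 2·0^3 + 2·0^2 + 0 + 3 = 3.
Assume S_j = 2j^3 + 2j^2 + j + 3.
Then S_{j+1} = S_j + (6j^2 + 10j + 5) = (2j^3 + 2j^2 + j + 3) + (6j^2 + 10j + 5) = 2j^3 + 8j^2 + 11j + 8,
and 2·(j+1)^3 + 2·(j+1)^2 + (j+1) + 3 = 2j^3 + 8j^2 + 11j + 8.
This completes the inductive step, so S_m = 2m^3 + 2m^2 + m + 3 for all m ≥ 0.

S_m = 2m^3 + 2m^2 + m + 3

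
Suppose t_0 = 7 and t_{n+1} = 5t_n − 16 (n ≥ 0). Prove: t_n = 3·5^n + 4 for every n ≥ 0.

Base case: t_0 = 7, and 3·5^0 + 4 = 3 + 4 = 7.
Assume t_r = 3·5^r + 4 for some r ≥ 0.
Then t_{r+1} = 5t_r − 16 = 5·(3·5^r + 4) − 16 = 15·5^r + 20 − 16 = 3·5^{r+1} + 4.
By induction, t_n = 3·5^n + 4 for all n ≥ 0.

t_n = 3·5^n + 4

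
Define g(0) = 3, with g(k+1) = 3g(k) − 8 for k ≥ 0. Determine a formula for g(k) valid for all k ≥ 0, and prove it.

Claim: g(k) = -3^k + 4.

Base case: g(0) = 3, and -3^0 + 4 = -1 + 4 = 3.
Assume g(r) = -3^r + 4 for some r ≥ 0.
Then g(r+1) = 3g(r) − 8 = 3·(-3^r + 4) − 8 = -3^{r+1} + 12 − 8 = -3^{r+1} + 4.
Hence g(k) = -3^k + 4 for every k ≥ 0, by induction.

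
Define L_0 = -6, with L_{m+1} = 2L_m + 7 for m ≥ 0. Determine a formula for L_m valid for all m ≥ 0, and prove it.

Claim: L_m = 2^m − 7.

Base case: L_0 = -6, and 2^0 − 7 = 1 − 7 = -6.
Assume L_j = 2^j − 7 for some j ≥ 0.
Then L_{j+1} = 2L_j + 7 = 2·(2^j − 7) + 7 = 2^{j+1} − 14 + 7 = 2^{j+1} − 7.
This completes the inductive step, so L_m = 2^m − 7 for all m ≥ 0.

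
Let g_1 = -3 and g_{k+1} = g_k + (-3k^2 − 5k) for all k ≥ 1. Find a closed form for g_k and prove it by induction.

Claim: g_k = -k^3 − k^2 + 2k − 3.

Base case: g_1 = -3, and -1^3 − 1^2 + 2·1 − 3 = -3.
Assume g_r = -r^3 − r^2 + 2r − 3.
Then g_{r+1} = g_r + (-3r^2 − 5r) = (-r^3 − r^2 + 2r − 3) + (-3r^2 − 5r) = -r^3 − 4r^2 − 3r − 3,
and -(r+1)^3 − (r+1)^2 + 2·(r+1) − 3 = -r^3 − 4r^2 − 3r − 3.
Hence g_k = -k^3 − k^2 + 2k − 3 for every k ≥ 1, by induction.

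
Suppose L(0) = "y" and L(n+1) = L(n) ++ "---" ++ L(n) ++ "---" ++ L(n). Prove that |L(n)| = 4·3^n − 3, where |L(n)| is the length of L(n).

Base case: |L(0)| = 1, and 4·3^0 − 3 = 1.
Assume |L(j)| = 4·3^j − 3.
Then |L(j+1)| = 3|L(j)| + 6 = 3(4·3^j − 3) + 6 = 4·3^{j+1} − 9 + 6 = 4·3^{j+1} − 3.
Hence |L(n)| = 4·3^n − 3 for every n ≥ 0, by induction.

|L(n)| = 4·3^n − 3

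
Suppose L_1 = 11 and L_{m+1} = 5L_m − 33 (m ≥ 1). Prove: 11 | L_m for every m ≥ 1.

Base case: L_1 = 11 = 11·1, so 11 | L_1.
Assume 11 | L_j, so L_j = 11t for some integer t.
Then L_{j+1} = 5L_j − 33 = 5·(11t) − 33 = 11(5t − 3), so 11 | L_{j+1}.
This completes the inductive step, so 11 | L_m for all m ≥ 1.

11 | L_m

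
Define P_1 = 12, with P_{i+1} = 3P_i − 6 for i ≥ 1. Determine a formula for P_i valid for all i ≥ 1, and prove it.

Claim: P_i = 3^{i+1} + 3.

Base case: P_1 = 12, and 3^{1+1} + 3 = 9 + 3 = 12.
Assume P_k = 3^{k+1} + 3 for some k ≥ 1.
Then P_{k+1} = 3P_k − 6 = 3·(3^{k+1} + 3) − 6 = 3^{k+2} + 9 − 6 = 3^{k+2} + 3.
By induction, P_i = 3^{i+1} + 3 for all i ≥ 1.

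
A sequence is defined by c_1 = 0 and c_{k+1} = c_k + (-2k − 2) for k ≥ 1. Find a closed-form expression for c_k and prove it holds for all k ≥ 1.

Claim: c_k = -k^2 − k + 2.

Base case: c_1 = 0, and -1^2 − 1 + 2 = 0.
Assume c_m = -m^2 − m + 2.
Then c_{m+1} = c_m + (-2m − 2) = (-m^2 − m + 2) + (-2m − 2) = -m^2 − 3m,
and -(m+1)^2 − (m+1) + 2 = -m^2 − 3m.
By induction, c_k = -k^2 − k + 2 for all k ≥ 1.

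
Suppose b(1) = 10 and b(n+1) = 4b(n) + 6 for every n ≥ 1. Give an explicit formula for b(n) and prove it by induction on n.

Claim: b(n) = 3·4^n − 2.

Base case: b(1) = 10, and 3·4^1 − 2 = 12 − 2 = 10.
Assume b(m) = 3·4^m − 2 for some m ≥ 1.
Then b(m+1) = 4b(m) + 6 = 4·(3·4^m − 2) + 6 = 12·4^m − 8 + 6 = 3·4^{m+1} − 2.
By induction, b(n) = 3·4^n − 2 for all n ≥ 1.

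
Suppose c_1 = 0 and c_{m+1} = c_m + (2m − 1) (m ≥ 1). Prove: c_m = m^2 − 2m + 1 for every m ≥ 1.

Base case: c_1 = 0, and 1^2 − 2·1 + 1 = 0.
Assume c_k = k^2 − 2k + 1.
Then c_{k+1} = c_k + (2k − 1) = (k^2 − 2k + 1) + (2k − 1) = k^2,
and (k+1)^2 − 2·(k+1) + 1 = k^2.
By induction, c_m = m^2 − 2m + 1 for all m ≥ 1.

c_m = m^2 − 2m + 1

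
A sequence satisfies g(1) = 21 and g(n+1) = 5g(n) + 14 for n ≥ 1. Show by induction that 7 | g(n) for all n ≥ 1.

Base case: g(1) = 21 = 7·3, so 7 | g(1).
Assume 7 | g(m), so g(m) = 7t for some integer t.
Then g(m+1) = 5g(m) + 14 = 5·(7t) + 14 = 7(5t + 2), so 7 | g(m+1).
By induction, 7 | g(n) for all n ≥ 1.

7 | g(n)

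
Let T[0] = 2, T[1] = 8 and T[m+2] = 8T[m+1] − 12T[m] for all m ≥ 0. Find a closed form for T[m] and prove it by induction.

Claim: T[m] = 6^m + 2^m.

Base cases: T[0] = 2 and 6^0 + 2^0 = 2; T[1] = 8 and 6^1 + 2^1 = 8.
Assume T[j] = 6^j + 2^j for all 0 ≤ j ≤ r, where r ≥ 1.
Then T[r+1] = 8T[r] − 12T[r−1] = 8·(6^r + 2^r) − 12·(6^{r−1} + 2^{r−1}) = (8·6 − 12)6^{r−1} + (8·2 − 12)2^{r−1} = 36·6^{r−1} + 4·2^{r−1} = 6^{r+1} + 2^{r+1}.
This completes the inductive step, so T[m] = 6^m + 2^m for all m ≥ 0.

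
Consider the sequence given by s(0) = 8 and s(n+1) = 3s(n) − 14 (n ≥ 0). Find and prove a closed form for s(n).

Claim: s(n) = 3^n + 7.

Base case: s(0) = 8, and 3^0 + 7 = 1 + 7 = 8.
Assume s(m) = 3^m + 7 for some m ≥ 0.
Then s(m+1) = 3s(m) − 14 = 3·(3^m + 7) − 14 = 3^{m+1} + 21 − 14 = 3^{m+1} + 7.
So the formula holds for m+1, and by induction s(n) = 3^n + 7 for all n ≥ 0.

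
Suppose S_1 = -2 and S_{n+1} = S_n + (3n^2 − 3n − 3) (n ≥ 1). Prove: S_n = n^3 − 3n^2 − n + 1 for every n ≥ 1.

Base case: S_1 = -2, and 1^3 − 3·1^2 − 1 + 1 = -2.
Assume S_r = r^3 − 3r^2 − r + 1.
Then S_{r+1} = S_r + (3r^2 − 3r − 3) = (r^3 − 3r^2 − r + 1) + (3r^2 − 3r − 3) = r^3 − 4r − 2,
and (r+1)^3 − 3·(r+1)^2 − (r+1) + 1 = r^3 − 4r − 2.
This completes the inductive step, so S_n = n^3 − 3n^2 − n + 1 for all n ≥ 1.

S_n = n^3 − 3n^2 − n + 1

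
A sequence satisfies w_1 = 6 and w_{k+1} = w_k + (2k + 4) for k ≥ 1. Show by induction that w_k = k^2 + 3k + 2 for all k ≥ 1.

Base case: w_1 = 6, and 1^2 + 3·1 + 2 = 6.
Assume w_r = r^2 + 3r + 2.
Then w_{r+1} = w_r + (2r + 4) = (r^2 + 3r + 2) + (2r + 4) = r^2 + 5r + 6,
and (r+1)^2 + 3·(r+1) + 2 = r^2 + 5r + 6.
This completes the inductive step, so w_k = k^2 + 3k + 2 for all k ≥ 1.

w_k = k^2 + 3k + 2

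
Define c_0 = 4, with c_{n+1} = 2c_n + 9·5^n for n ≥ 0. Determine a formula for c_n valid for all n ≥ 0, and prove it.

Claim: c_n = 2^n + 3·5^n.

Base case: c_0 = 4, and 2^0 + 3·5^0 = 1 + 3 = 4.
Assume c_m = 2^m + 3·5^m for some m ≥ 0.
Then c_{m+1} = 2c_m + 9·5^m = 2·(2^m + 3·5^m) + 9·5^m = 2^{m+1} + 6·5^m + 9·5^m = 2^{m+1} + 15·5^m = 2^{m+1} + 3·5^{m+1}.
By induction, c_n = 2^n + 3·5^n for all n ≥ 0.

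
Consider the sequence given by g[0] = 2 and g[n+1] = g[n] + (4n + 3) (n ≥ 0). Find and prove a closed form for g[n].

Claim: g[n] = 2n^2 + n + 2.

Base case: g[0] = 2, and 2·0^2 + 0 + 2 = 2.
Assume g[m] = 2m^2 + m + 2.
Then g[m+1] = g[m] + (4m + 3) = (2m^2 + m + 2) + (4m + 3) = 2m^2 + 5m + 5,
and 2·(m+1)^2 + (m+1) + 2 = 2m^2 + 5m + 5.
By induction, g[n] = 2n^2 + n + 2 for all n ≥ 0.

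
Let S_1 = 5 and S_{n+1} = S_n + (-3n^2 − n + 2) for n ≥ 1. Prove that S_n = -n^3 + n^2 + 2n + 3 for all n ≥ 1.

Base case: S_1 = 5, and -1^3 + 1^2 + 2·1 + 3 = 5.
Assume S_m = -m^3 + m^2 + 2m + 3.
Then S_{m+1} = S_m + (-3m^2 − m + 2) = (-m^3 + m^2 + 2m + 3) + (-3m^2 − m + 2) = -m^3 − 2m^2 + m + 5,
and -(m+1)^3 + (m+1)^2 + 2·(m+1) + 3 = -m^3 − 2m^2 + m + 5.
This completes the inductive step, so S_n = -n^3 + n^2 + 2n + 3 for all n ≥ 1.

S_n = -n^3 + n^2 + 2n + 3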